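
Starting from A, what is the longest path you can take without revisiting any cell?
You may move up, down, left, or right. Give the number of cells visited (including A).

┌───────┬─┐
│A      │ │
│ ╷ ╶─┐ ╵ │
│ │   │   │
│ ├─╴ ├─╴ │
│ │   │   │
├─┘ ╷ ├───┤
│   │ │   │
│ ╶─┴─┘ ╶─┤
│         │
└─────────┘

Finding longest simple path using DFS:
Start: (0, 0)
Longest path visits 14 cells
Path: A → right → down → right → down → left → down → left → down → right → right → right → up → right

Solution:

┌───────┬─┐
│A ↓    │ │
│ ╷ ╶─┐ ╵ │
│ │↳ ↓│   │
│ ├─╴ ├─╴ │
│ │↓ ↲│   │
├─┘ ╷ ├───┤
│↓ ↲│ │↱ B│
│ ╶─┴─┘ ╶─┤
│↳ → → ↑  │
└─────────┘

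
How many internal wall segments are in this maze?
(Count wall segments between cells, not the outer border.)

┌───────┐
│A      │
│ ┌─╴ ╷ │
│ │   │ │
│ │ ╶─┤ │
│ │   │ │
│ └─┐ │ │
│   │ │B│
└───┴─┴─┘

Counting internal wall segments:
Total internal walls: 9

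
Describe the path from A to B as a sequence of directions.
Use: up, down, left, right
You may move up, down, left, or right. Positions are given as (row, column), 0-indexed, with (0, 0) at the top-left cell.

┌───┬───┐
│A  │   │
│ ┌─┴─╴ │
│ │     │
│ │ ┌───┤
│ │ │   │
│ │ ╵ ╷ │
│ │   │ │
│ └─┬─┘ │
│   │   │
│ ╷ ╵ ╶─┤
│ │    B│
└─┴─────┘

Finding the path and converting it to directions:
Path through cells: (0,0) → (1,0) → (2,0) → (3,0) → (4,0) → (4,1) → (5,1) → (5,2) → (5,3)
Directions: down, down, down, down, right, down, right, right

Solution:

┌───┬───┐
│A  │   │
│ ┌─┴─╴ │
│↓│     │
│ │ ┌───┤
│↓│ │   │
│ │ ╵ ╷ │
│↓│   │ │
│ └─┬─┘ │
│↳ ↓│   │
│ ╷ ╵ ╶─┤
│ │↳ → B│
└─┴─────┘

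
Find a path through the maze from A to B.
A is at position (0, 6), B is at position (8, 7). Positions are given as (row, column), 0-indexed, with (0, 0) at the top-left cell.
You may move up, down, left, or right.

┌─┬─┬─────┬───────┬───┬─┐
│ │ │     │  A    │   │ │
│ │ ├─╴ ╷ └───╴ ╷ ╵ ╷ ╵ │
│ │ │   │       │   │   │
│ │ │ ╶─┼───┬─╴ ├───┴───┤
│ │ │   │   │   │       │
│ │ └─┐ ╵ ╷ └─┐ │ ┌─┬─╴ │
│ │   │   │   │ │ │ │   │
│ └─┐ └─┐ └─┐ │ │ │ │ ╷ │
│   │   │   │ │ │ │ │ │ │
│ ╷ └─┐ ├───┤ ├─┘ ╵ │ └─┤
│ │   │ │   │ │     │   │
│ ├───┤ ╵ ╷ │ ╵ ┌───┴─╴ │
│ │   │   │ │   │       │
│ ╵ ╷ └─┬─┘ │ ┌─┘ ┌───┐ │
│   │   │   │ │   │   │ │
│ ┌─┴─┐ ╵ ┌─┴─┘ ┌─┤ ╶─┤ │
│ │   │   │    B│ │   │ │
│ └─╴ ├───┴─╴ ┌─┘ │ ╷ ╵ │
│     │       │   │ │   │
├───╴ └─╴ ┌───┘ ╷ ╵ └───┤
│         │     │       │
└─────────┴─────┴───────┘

Finding the shortest path from (0, 6) to (8, 7):
Path length: 41 steps
Directions: right → down → left → left → left → up → left → down → left → down → right → down → right → up → right → down → right → down → down → down → right → up → right → up → up → up → right → right → right → down → left → down → down → right → down → left → left → left → down → left → down

Solution:

┌─┬─┬─────┬───────┬───┬─┐
│ │ │  ↓ ↰│  A ↓  │   │ │
│ │ ├─╴ ╷ └───╴ ╷ ╵ ╷ ╵ │
│ │ │↓ ↲│↑ ← ← ↲│   │   │
│ │ │ ╶─┼───┬─╴ ├───┴───┤
│ │ │↳ ↓│↱ ↓│   │↱ → → ↓│
│ │ └─┐ ╵ ╷ └─┐ │ ┌─┬─╴ │
│ │   │↳ ↑│↳ ↓│ │↑│ │↓ ↲│
│ └─┐ └─┐ └─┐ │ │ │ │ ╷ │
│   │   │   │↓│ │↑│ │↓│ │
│ ╷ └─┐ ├───┤ ├─┘ ╵ │ └─┤
│ │   │ │   │↓│↱ ↑  │↳ ↓│
│ ├───┤ ╵ ╷ │ ╵ ┌───┴─╴ │
│ │   │   │ │↳ ↑│↓ ← ← ↲│
│ ╵ ╷ └─┬─┘ │ ┌─┘ ┌───┐ │
│   │   │   │ │↓ ↲│   │ │
│ ┌─┴─┐ ╵ ┌─┴─┘ ┌─┤ ╶─┤ │
│ │   │   │    B│ │   │ │
│ └─╴ ├───┴─╴ ┌─┘ │ ╷ ╵ │
│     │       │   │ │   │
├───╴ └─╴ ┌───┘ ╷ ╵ └───┤
│         │     │       │
└─────────┴─────┴───────┘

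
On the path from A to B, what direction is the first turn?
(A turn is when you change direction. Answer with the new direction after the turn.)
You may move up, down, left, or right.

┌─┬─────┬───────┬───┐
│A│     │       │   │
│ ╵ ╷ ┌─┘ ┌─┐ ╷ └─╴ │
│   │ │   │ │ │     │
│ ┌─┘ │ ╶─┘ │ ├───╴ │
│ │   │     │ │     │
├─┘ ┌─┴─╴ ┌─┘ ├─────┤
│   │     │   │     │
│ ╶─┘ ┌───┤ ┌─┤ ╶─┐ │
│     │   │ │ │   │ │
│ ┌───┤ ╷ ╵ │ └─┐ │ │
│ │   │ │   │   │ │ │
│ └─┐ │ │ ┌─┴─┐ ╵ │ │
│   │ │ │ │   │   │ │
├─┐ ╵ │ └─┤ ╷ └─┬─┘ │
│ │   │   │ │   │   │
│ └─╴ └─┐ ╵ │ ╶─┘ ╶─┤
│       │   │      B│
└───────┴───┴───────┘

Directions: down, right, up, right, down, down, left, down, left, down, right, right, up, right, right, up, left, up, right, up, right, right, down, down, down, left, down, down, left, up, left, down, down, down, right, down, right, up, up, right, down, down, right, right, right
First turn direction: right

Solution:

┌─┬─────┬───────┬───┐
│A│↱ ↓  │↱ → ↓  │   │
│ ╵ ╷ ┌─┘ ┌─┐ ╷ └─╴ │
│↳ ↑│↓│↱ ↑│ │↓│     │
│ ┌─┘ │ ╶─┘ │ ├───╴ │
│ │↓ ↲│↑ ↰  │↓│     │
├─┘ ┌─┴─╴ ┌─┘ ├─────┤
│↓ ↲│↱ → ↑│↓ ↲│     │
│ ╶─┘ ┌───┤ ┌─┤ ╶─┐ │
│↳ → ↑│↓ ↰│↓│ │   │ │
│ ┌───┤ ╷ ╵ │ └─┐ │ │
│ │   │↓│↑ ↲│   │ │ │
│ └─┐ │ │ ┌─┴─┐ ╵ │ │
│   │ │↓│ │↱ ↓│   │ │
├─┐ ╵ │ └─┤ ╷ └─┬─┘ │
│ │   │↳ ↓│↑│↓  │   │
│ └─╴ └─┐ ╵ │ ╶─┘ ╶─┤
│       │↳ ↑│↳ → → B│
└───────┴───┴───────┘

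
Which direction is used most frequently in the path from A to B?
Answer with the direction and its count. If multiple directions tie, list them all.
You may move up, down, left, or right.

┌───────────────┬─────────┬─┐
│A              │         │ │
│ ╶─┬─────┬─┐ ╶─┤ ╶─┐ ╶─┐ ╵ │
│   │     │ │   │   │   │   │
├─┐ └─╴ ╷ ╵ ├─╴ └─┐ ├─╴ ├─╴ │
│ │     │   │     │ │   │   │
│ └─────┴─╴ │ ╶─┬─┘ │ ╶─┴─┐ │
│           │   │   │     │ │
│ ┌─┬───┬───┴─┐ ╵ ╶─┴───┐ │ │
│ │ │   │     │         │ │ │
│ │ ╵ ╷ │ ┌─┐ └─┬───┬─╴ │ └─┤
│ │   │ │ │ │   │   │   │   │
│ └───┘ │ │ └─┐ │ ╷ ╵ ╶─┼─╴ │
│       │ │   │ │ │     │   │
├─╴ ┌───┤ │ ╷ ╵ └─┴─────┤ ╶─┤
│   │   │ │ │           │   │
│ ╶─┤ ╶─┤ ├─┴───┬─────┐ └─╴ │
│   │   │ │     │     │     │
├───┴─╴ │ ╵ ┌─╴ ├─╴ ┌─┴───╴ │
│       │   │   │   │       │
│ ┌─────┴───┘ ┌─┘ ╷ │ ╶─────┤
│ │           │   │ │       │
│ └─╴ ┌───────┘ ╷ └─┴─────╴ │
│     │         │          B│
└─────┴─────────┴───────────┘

Directions: right, right, right, right, right, right, down, right, down, left, down, right, down, right, up, right, up, up, left, up, right, right, down, right, down, left, down, right, right, down, down, right, down, left, down, right, down, down, left, left, left, down, right, right, right, down
Counts: {'right': 20, 'down': 15, 'left': 7, 'up': 4}
Most common: right (20 times)

Solution:

┌───────────────┬─────────┬─┐
│A → → → → → ↓  │↱ → ↓    │ │
│ ╶─┬─────┬─┐ ╶─┤ ╶─┐ ╶─┐ ╵ │
│   │     │ │↳ ↓│↑ ↰│↳ ↓│   │
├─┐ └─╴ ╷ ╵ ├─╴ └─┐ ├─╴ ├─╴ │
│ │     │   │↓ ↲  │↑│↓ ↲│   │
│ └─────┴─╴ │ ╶─┬─┘ │ ╶─┴─┐ │
│           │↳ ↓│↱ ↑│↳ → ↓│ │
│ ┌─┬───┬───┴─┐ ╵ ╶─┴───┐ │ │
│ │ │   │     │↳ ↑      │↓│ │
│ │ ╵ ╷ │ ┌─┐ └─┬───┬─╴ │ └─┤
│ │   │ │ │ │   │   │   │↳ ↓│
│ └───┘ │ │ └─┐ │ ╷ ╵ ╶─┼─╴ │
│       │ │   │ │ │     │↓ ↲│
├─╴ ┌───┤ │ ╷ ╵ └─┴─────┤ ╶─┤
│   │   │ │ │           │↳ ↓│
│ ╶─┤ ╶─┤ ├─┴───┬─────┐ └─╴ │
│   │   │ │     │     │    ↓│
├───┴─╴ │ ╵ ┌─╴ ├─╴ ┌─┴───╴ │
│       │   │   │   │↓ ← ← ↲│
│ ┌─────┴───┘ ┌─┘ ╷ │ ╶─────┤
│ │           │   │ │↳ → → ↓│
│ └─╴ ┌───────┘ ╷ └─┴─────╴ │
│     │         │          B│
└─────┴─────────┴───────────┘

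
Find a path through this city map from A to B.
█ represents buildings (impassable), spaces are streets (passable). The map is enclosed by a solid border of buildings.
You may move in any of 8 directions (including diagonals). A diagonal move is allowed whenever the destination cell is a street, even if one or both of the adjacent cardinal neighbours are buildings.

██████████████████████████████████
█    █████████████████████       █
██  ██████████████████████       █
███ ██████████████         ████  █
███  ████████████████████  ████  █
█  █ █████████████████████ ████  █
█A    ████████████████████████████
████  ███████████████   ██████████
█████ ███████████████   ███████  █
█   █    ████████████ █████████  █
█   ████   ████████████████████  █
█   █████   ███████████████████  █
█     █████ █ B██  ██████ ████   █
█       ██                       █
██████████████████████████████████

Finding the shortest path from A to B:
Movement: 8-directional
Path length: 13 steps
Directions: right → right → down-right → down-right → down-right → right → right → down-right → down-right → down-right → down-right → right → up-right

Solution:

██████████████████████████████████
█    █████████████████████       █
██  ██████████████████████       █
███ ██████████████         ████  █
███  ████████████████████  ████  █
█  █ █████████████████████ ████  █
█A→↘  ████████████████████████████
████↘ ███████████████   ██████████
█████↘███████████████   ███████  █
█   █ →→↘████████████ █████████  █
█   ████ ↘ ████████████████████  █
█   █████ ↘ ███████████████████  █
█     █████↘█ B██  ██████ ████   █
█       ██  →↗                   █
██████████████████████████████████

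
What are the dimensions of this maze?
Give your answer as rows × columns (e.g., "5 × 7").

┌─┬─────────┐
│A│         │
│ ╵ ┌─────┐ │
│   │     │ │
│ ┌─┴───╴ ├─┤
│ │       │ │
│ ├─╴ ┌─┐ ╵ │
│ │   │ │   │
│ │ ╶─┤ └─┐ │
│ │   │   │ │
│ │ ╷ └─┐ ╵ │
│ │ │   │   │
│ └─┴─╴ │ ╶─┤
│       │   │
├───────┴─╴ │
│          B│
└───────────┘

Counting the maze dimensions:
Rows (vertical): 8
Columns (horizontal): 6
Dimensions: 8 × 6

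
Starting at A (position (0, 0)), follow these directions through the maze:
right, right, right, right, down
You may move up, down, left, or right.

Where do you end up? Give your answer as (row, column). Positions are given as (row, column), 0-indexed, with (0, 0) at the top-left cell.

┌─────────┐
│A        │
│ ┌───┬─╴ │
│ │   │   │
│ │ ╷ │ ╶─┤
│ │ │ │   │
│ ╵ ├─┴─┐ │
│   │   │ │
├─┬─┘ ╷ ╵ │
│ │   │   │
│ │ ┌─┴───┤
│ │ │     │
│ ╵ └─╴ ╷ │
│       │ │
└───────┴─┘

Following directions step by step:
Start: (0, 0)
  right: (0, 0) → (0, 1)
  right: (0, 1) → (0, 2)
  right: (0, 2) → (0, 3)
  right: (0, 3) → (0, 4)
  down: (0, 4) → (1, 4)
Final position: (1, 4)

Path taken:

┌─────────┐
│A → → → ↓│
│ ┌───┬─╴ │
│ │   │  B│
│ │ ╷ │ ╶─┤
│ │ │ │   │
│ ╵ ├─┴─┐ │
│   │   │ │
├─┬─┘ ╷ ╵ │
│ │   │   │
│ │ ┌─┴───┤
│ │ │     │
│ ╵ └─╴ ╷ │
│       │ │
└───────┴─┘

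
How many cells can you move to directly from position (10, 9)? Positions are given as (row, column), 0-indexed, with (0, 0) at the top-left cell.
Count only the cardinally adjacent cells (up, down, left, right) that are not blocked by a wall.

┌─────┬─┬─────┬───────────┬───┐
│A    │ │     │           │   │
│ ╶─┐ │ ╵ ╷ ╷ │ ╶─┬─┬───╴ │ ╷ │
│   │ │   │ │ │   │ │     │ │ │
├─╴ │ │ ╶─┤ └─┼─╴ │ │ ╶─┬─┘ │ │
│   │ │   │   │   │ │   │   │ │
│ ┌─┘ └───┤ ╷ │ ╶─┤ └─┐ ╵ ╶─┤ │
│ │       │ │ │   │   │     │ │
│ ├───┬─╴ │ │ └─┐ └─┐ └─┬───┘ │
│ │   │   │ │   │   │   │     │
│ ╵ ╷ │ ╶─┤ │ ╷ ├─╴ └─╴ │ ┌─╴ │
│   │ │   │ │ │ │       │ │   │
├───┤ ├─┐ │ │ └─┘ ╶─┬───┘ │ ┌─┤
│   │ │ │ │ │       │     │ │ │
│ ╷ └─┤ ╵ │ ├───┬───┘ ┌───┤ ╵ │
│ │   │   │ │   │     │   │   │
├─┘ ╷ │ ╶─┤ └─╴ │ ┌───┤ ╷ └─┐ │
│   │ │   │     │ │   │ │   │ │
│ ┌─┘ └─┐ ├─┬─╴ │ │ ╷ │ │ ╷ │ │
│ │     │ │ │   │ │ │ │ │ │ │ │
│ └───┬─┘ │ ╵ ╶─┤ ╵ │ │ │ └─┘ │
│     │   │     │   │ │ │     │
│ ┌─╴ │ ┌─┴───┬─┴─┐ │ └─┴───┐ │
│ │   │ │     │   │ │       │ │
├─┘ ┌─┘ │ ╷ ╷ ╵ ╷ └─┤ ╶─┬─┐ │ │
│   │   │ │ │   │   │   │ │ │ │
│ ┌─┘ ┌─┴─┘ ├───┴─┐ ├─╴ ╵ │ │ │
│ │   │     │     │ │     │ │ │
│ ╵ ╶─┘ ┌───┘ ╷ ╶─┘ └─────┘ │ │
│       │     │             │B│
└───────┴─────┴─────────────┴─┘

Checking passable neighbors of (10, 9):
Neighbors: (9, 9), (11, 9), (10, 8)
Count: 3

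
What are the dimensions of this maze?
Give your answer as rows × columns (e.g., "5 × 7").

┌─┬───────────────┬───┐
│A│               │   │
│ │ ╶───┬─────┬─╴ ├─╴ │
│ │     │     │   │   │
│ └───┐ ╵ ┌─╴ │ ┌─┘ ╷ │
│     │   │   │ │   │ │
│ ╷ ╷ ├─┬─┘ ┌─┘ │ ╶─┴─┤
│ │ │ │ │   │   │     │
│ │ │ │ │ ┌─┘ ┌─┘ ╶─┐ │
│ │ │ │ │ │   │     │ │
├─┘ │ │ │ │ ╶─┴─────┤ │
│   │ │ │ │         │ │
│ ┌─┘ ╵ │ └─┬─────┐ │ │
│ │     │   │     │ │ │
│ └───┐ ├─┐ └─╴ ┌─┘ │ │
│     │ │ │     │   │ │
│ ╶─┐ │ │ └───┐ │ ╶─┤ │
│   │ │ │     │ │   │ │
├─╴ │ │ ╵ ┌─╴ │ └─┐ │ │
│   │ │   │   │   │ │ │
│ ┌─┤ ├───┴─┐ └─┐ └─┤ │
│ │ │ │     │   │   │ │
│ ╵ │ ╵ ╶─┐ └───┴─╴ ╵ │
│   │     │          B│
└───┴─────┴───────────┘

Counting the maze dimensions:
Rows (vertical): 12
Columns (horizontal): 11
Dimensions: 12 × 11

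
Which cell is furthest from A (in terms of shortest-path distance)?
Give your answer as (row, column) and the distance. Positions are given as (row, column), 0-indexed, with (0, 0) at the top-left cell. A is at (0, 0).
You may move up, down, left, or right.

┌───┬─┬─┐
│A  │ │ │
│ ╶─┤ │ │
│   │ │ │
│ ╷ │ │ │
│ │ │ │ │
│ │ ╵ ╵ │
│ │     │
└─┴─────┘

Computing BFS distances from A to all cells:
Furthest cell: (0, 3)
Distance: 9 steps

Path from A to the furthest cell:

┌───┬─┬─┐
│A  │ │B│
│ ╶─┤ │ │
│↳ ↓│ │↑│
│ ╷ │ │ │
│ │↓│ │↑│
│ │ ╵ ╵ │
│ │↳ → ↑│
└─┴─────┘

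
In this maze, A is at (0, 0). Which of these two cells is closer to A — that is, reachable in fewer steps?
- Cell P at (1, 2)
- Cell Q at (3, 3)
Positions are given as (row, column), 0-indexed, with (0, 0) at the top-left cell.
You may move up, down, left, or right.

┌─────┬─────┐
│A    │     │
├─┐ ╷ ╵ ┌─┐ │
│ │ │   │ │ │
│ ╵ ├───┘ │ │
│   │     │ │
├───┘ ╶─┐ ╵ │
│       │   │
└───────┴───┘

Shortest path A → P at (1, 2): 3 steps
Shortest path A → Q at (3, 3): 16 steps

P is closer (3 steps vs 16 steps).

Path to P:

┌─────┬─────┐
│A → ↓│     │
├─┐ ╷ ╵ ┌─┐ │
│ │ │P  │ │ │
│ ╵ ├───┘ │ │
│   │     │ │
├───┘ ╶─┐ ╵ │
│       │   │
└───────┴───┘

Path to Q:

┌─────┬─────┐
│A → ↓│↱ → ↓│
├─┐ ╷ ╵ ┌─┐ │
│ │ │↳ ↑│ │↓│
│ ╵ ├───┘ │ │
│   │↓ ← ↰│↓│
├───┘ ╶─┐ ╵ │
│    ↳ Q│↑ ↲│
└───────┴───┘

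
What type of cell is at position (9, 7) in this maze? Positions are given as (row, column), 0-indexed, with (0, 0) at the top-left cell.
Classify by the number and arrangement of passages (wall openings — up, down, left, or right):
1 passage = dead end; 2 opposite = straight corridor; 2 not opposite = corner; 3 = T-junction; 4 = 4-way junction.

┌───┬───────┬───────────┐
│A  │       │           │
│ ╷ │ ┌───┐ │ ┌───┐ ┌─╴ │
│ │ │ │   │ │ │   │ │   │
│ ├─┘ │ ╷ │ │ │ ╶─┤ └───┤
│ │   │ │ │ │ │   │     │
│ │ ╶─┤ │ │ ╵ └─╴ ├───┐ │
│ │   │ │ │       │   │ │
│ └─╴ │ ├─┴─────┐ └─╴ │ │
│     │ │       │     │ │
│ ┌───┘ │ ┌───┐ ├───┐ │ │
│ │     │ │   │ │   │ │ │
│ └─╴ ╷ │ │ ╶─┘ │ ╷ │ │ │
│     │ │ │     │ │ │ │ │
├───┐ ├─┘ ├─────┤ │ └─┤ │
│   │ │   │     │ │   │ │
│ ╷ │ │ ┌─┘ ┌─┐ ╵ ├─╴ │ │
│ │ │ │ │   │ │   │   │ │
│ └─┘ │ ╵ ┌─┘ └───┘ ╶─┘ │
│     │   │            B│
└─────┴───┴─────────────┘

Checking cell at (9, 7):
Number of passages: 2
Cell type: straight corridor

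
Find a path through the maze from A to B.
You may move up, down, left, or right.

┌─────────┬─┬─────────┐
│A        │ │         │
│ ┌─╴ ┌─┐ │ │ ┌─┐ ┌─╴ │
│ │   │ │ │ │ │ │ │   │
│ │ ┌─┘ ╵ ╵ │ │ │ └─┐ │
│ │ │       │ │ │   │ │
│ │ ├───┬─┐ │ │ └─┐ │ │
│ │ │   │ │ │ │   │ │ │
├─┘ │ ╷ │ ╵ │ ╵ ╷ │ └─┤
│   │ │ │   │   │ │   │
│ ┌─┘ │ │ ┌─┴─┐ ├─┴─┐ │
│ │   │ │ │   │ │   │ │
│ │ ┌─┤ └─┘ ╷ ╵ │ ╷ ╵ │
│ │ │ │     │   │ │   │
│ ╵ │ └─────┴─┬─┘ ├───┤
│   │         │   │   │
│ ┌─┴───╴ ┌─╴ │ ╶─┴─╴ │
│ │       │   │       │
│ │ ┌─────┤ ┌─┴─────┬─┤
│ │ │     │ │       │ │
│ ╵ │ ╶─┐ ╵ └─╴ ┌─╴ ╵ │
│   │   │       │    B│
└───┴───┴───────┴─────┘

Finding the shortest path through the maze:
Path length: 34 steps
Directions: right → right → down → left → down → down → down → left → down → down → down → down → down → down → right → up → up → right → right → right → up → right → right → down → left → down → down → right → right → up → right → right → down → right

Solution:

┌─────────┬─┬─────────┐
│A → ↓    │ │         │
│ ┌─╴ ┌─┐ │ │ ┌─┐ ┌─╴ │
│ │↓ ↲│ │ │ │ │ │ │   │
│ │ ┌─┘ ╵ ╵ │ │ │ └─┐ │
│ │↓│       │ │ │   │ │
│ │ ├───┬─┐ │ │ └─┐ │ │
│ │↓│   │ │ │ │   │ │ │
├─┘ │ ╷ │ ╵ │ ╵ ╷ │ └─┤
│↓ ↲│ │ │   │   │ │   │
│ ┌─┘ │ │ ┌─┴─┐ ├─┴─┐ │
│↓│   │ │ │   │ │   │ │
│ │ ┌─┤ └─┘ ╷ ╵ │ ╷ ╵ │
│↓│ │ │     │   │ │   │
│ ╵ │ └─────┴─┬─┘ ├───┤
│↓  │    ↱ → ↓│   │   │
│ ┌─┴───╴ ┌─╴ │ ╶─┴─╴ │
│↓│↱ → → ↑│↓ ↲│       │
│ │ ┌─────┤ ┌─┴─────┬─┤
│↓│↑│     │↓│  ↱ → ↓│ │
│ ╵ │ ╶─┐ ╵ └─╴ ┌─╴ ╵ │
│↳ ↑│   │  ↳ → ↑│  ↳ B│
└───┴───┴───────┴─────┘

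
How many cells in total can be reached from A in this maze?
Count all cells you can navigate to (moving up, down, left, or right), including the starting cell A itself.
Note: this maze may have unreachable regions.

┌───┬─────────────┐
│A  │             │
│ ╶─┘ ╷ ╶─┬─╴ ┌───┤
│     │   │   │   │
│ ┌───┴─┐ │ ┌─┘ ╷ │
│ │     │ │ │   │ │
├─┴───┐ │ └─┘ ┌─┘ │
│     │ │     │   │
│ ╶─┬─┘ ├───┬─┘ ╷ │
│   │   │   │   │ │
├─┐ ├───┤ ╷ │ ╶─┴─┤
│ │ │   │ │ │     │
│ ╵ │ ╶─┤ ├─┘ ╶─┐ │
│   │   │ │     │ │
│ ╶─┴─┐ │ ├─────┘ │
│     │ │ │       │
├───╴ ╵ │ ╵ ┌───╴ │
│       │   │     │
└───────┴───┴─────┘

Using BFS/flood-fill to find all reachable cells from A:
Maze size: 9 × 9 = 81 total cells
27 cell(s) are walled off and cannot be reached from A.
Reachable cells: 54

Reachable region (· marks reachable cells):

┌───┬─────────────┐
│A ·│· · · · · · ·│
│ ╶─┘ ╷ ╶─┬─╴ ┌───┤
│· · ·│· ·│· ·│· ·│
│ ┌───┴─┐ │ ┌─┘ ╷ │
│·│     │·│·│· ·│·│
├─┴───┐ │ └─┘ ┌─┘ │
│     │ │· · ·│· ·│
│ ╶─┬─┘ ├───┬─┘ ╷ │
│   │   │· ·│· ·│·│
├─┐ ├───┤ ╷ │ ╶─┴─┤
│ │ │   │·│·│· · ·│
│ ╵ │ ╶─┤ ├─┘ ╶─┐ │
│   │   │·│· · ·│·│
│ ╶─┴─┐ │ ├─────┘ │
│     │ │·│· · · ·│
├───╴ ╵ │ ╵ ┌───╴ │
│       │· ·│· · ·│
└───────┴───┴─────┘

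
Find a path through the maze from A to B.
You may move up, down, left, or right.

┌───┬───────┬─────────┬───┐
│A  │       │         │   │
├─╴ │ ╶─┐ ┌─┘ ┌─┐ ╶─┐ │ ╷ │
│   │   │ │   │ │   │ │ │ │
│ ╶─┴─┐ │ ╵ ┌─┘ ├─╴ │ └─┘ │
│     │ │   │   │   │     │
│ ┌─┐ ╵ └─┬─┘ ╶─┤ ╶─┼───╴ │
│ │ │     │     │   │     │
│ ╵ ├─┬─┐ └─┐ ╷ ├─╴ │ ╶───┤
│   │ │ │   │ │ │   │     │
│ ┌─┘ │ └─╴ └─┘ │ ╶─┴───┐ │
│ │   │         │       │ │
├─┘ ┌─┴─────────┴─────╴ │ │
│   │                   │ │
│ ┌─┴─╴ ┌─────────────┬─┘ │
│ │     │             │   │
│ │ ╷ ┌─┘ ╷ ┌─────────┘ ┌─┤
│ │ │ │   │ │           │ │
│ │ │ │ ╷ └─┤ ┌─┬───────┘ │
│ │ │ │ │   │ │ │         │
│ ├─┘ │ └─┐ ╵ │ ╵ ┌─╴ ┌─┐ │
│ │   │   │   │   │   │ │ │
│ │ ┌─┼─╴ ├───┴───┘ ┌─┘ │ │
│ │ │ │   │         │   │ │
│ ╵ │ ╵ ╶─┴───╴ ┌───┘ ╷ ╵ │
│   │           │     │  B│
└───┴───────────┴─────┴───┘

Finding the shortest path through the maze:
Path length: 72 steps
Directions: right → down → left → down → right → right → down → right → up → up → left → up → right → right → down → down → right → up → right → up → right → right → right → right → down → down → right → right → down → left → left → down → right → right → down → down → down → left → down → left → left → left → left → left → down → down → left → up → left → up → left → down → down → right → down → left → down → right → right → right → right → up → right → right → up → right → up → right → right → down → down → down

Solution:

┌───┬───────┬─────────┬───┐
│A ↓│↱ → ↓  │↱ → → → ↓│   │
├─╴ │ ╶─┐ ┌─┘ ┌─┐ ╶─┐ │ ╷ │
│↓ ↲│↑ ↰│↓│↱ ↑│ │   │↓│ │ │
│ ╶─┴─┐ │ ╵ ┌─┘ ├─╴ │ └─┘ │
│↳ → ↓│↑│↳ ↑│   │   │↳ → ↓│
│ ┌─┐ ╵ └─┬─┘ ╶─┤ ╶─┼───╴ │
│ │ │↳ ↑  │     │   │↓ ← ↲│
│ ╵ ├─┬─┐ └─┐ ╷ ├─╴ │ ╶───┤
│   │ │ │   │ │ │   │↳ → ↓│
│ ┌─┘ │ └─╴ └─┘ │ ╶─┴───┐ │
│ │   │         │       │↓│
├─┘ ┌─┴─────────┴─────╴ │ │
│   │                   │↓│
│ ┌─┴─╴ ┌─────────────┬─┘ │
│ │     │             │↓ ↲│
│ │ ╷ ┌─┘ ╷ ┌─────────┘ ┌─┤
│ │ │ │↓ ↰│ │↓ ← ← ← ← ↲│ │
│ │ │ │ ╷ └─┤ ┌─┬───────┘ │
│ │ │ │↓│↑ ↰│↓│ │    ↱ → ↓│
│ ├─┘ │ └─┐ ╵ │ ╵ ┌─╴ ┌─┐ │
│ │   │↳ ↓│↑ ↲│   │↱ ↑│ │↓│
│ │ ┌─┼─╴ ├───┴───┘ ┌─┘ │ │
│ │ │ │↓ ↲│    ↱ → ↑│   │↓│
│ ╵ │ ╵ ╶─┴───╴ ┌───┘ ╷ ╵ │
│   │  ↳ → → → ↑│     │  B│
└───┴───────────┴─────┴───┘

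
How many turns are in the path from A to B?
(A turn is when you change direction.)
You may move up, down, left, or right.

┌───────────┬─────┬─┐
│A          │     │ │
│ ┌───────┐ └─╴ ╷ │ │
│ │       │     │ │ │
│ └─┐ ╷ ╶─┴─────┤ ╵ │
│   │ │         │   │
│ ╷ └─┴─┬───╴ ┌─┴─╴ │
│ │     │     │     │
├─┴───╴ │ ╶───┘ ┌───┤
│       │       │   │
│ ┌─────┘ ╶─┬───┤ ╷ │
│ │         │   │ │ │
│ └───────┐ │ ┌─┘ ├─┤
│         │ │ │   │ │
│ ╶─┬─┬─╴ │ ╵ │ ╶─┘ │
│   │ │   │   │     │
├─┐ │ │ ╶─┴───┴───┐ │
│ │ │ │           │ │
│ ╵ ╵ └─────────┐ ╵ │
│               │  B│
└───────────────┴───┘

Directions: down, down, right, down, right, right, down, left, left, left, down, down, right, right, right, right, down, left, down, right, right, right, right, right, down, right
Number of turns: 13

Solution:

┌───────────┬─────┬─┐
│A          │     │ │
│ ┌───────┐ └─╴ ╷ │ │
│↓│       │     │ │ │
│ └─┐ ╷ ╶─┴─────┤ ╵ │
│↳ ↓│ │         │   │
│ ╷ └─┴─┬───╴ ┌─┴─╴ │
│ │↳ → ↓│     │     │
├─┴───╴ │ ╶───┘ ┌───┤
│↓ ← ← ↲│       │   │
│ ┌─────┘ ╶─┬───┤ ╷ │
│↓│         │   │ │ │
│ └───────┐ │ ┌─┘ ├─┤
│↳ → → → ↓│ │ │   │ │
│ ╶─┬─┬─╴ │ ╵ │ ╶─┘ │
│   │ │↓ ↲│   │     │
├─┐ │ │ ╶─┴───┴───┐ │
│ │ │ │↳ → → → → ↓│ │
│ ╵ ╵ └─────────┐ ╵ │
│               │↳ B│
└───────────────┴───┘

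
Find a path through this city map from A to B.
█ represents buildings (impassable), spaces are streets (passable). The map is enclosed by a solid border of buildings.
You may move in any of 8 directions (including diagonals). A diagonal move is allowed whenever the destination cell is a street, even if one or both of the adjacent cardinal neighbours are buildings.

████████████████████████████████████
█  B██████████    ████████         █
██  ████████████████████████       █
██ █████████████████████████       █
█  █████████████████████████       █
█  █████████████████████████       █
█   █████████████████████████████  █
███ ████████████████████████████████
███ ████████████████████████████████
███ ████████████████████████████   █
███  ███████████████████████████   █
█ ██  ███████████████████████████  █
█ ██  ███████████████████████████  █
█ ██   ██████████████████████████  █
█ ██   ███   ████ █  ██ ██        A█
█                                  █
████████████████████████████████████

Finding the shortest path from A to B:
Movement: 8-directional
Path length: 41 steps
Directions: left → left → left → left → left → left → left → left → down-left → left → left → left → left → left → left → left → left → left → left → left → left → left → left → left → left → left → left → up-left → up → up-left → up → up-left → up-left → up → up → up → up-left → up → up → up → up-right

Solution:

████████████████████████████████████
█  B██████████    ████████         █
██↗ ████████████████████████       █
██↑█████████████████████████       █
█ ↑█████████████████████████       █
█ ↑█████████████████████████       █
█  ↖█████████████████████████████  █
███↑████████████████████████████████
███↑████████████████████████████████
███↑████████████████████████████   █
███ ↖███████████████████████████   █
█ ██ ↖███████████████████████████  █
█ ██ ↑███████████████████████████  █
█ ██  ↖██████████████████████████  █
█ ██  ↑███   ████ █  ██ ██↙←←←←←←←A█
█      ↖←←←←←←←←←←←←←←←←←←         █
████████████████████████████████████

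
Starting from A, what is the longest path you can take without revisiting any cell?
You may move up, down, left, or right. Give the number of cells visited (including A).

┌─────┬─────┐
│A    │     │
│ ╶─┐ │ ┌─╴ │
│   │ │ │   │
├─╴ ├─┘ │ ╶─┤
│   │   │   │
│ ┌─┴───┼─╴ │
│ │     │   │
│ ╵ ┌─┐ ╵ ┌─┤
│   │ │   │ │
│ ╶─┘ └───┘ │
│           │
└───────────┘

Finding longest simple path using DFS:
Start: (0, 0)
Longest path visits 25 cells
Path: A → down → right → down → left → down → down → right → up → right → right → down → right → up → right → up → left → up → right → up → left → left → down → down → left

Solution:

┌─────┬─────┐
│A    │↓ ← ↰│
│ ╶─┐ │ ┌─╴ │
│↳ ↓│ │↓│↱ ↑│
├─╴ ├─┘ │ ╶─┤
│↓ ↲│B ↲│↑ ↰│
│ ┌─┴───┼─╴ │
│↓│↱ → ↓│↱ ↑│
│ ╵ ┌─┐ ╵ ┌─┤
│↳ ↑│ │↳ ↑│ │
│ ╶─┘ └───┘ │
│           │
└───────────┘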